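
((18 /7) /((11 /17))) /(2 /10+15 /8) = 12240 /6391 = 1.92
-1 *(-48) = 48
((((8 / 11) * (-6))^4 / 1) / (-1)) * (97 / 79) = -514916352 / 1156639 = -445.18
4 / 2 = 2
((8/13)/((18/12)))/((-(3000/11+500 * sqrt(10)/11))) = -44/21125+22 * sqrt(10)/63375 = -0.00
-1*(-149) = 149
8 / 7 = 1.14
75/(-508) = -75/508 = -0.15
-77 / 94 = -0.82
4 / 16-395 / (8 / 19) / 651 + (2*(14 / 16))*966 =8797921 / 5208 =1689.31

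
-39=-39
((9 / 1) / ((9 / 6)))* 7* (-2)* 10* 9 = -7560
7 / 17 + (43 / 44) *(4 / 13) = 1732 / 2431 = 0.71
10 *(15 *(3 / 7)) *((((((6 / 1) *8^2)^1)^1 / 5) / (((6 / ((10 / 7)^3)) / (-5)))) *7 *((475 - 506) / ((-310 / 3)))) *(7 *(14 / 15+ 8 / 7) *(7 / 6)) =-20928000 / 49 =-427102.04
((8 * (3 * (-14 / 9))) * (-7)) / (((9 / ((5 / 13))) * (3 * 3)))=3920 / 3159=1.24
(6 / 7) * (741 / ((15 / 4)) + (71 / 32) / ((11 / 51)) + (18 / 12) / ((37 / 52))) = 41024631 / 227920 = 180.00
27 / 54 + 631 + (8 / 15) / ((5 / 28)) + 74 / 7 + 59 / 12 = 1364947 / 2100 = 649.97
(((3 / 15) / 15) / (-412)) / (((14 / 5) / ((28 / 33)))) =-1 / 101970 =-0.00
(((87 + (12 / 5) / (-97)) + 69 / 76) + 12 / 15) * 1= 3268861 / 36860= 88.68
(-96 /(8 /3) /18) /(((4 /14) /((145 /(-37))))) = 1015 /37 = 27.43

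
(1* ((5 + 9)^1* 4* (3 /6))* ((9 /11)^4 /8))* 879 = 40369833 /29282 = 1378.66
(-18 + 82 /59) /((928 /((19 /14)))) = -665 /27376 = -0.02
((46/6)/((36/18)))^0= 1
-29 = -29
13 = 13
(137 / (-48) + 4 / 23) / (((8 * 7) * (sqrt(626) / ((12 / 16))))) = -2959 * sqrt(626) / 51602432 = -0.00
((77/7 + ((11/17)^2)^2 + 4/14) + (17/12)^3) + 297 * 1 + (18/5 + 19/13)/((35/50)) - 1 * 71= 3251002819499/13133510208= 247.53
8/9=0.89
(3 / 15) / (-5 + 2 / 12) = -6 / 145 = -0.04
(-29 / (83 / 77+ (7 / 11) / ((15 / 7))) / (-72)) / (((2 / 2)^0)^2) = 0.29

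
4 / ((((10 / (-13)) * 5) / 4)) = -104 / 25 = -4.16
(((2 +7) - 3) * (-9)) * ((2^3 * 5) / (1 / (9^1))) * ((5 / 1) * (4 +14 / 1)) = -1749600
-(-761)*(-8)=-6088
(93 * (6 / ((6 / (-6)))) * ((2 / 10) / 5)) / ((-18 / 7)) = 8.68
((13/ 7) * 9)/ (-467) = -117/ 3269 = -0.04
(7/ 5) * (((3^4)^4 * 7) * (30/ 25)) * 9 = 113901623766/ 25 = 4556064950.64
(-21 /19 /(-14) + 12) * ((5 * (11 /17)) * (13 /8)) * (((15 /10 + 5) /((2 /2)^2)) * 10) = 1254825 /304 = 4127.71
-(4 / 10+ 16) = -82 / 5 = -16.40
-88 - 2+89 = -1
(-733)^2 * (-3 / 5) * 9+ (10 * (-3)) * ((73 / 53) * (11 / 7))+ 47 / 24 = -129171377527 / 44520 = -2901423.57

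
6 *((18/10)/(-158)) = -27/395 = -0.07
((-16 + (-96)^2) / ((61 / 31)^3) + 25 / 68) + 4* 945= 4987.86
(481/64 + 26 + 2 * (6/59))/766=127323/2892416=0.04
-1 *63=-63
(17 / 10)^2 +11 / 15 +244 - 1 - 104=42787 / 300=142.62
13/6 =2.17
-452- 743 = -1195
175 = 175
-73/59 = -1.24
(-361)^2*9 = 1172889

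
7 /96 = 0.07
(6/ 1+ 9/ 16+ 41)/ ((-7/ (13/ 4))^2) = 128609/ 12544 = 10.25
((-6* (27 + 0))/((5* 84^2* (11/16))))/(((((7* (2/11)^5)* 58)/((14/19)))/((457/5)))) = -60218433/10799600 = -5.58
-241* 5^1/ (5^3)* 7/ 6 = -11.25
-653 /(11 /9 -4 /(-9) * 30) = -5877 /131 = -44.86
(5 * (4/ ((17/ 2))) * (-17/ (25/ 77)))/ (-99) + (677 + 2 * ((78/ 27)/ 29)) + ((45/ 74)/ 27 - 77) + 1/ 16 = 154905671/ 257520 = 601.53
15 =15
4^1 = 4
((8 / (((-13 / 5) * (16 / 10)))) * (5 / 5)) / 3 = -25 / 39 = -0.64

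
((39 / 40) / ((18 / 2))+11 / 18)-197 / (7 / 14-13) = 29663 / 1800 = 16.48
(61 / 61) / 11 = 1 / 11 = 0.09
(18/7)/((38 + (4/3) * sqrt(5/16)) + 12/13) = 1065636/16124353 -9126 * sqrt(5)/16124353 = 0.06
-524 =-524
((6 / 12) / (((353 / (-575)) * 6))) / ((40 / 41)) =-4715 / 33888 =-0.14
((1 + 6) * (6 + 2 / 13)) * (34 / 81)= 19040 / 1053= 18.08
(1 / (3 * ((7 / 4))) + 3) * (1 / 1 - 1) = 0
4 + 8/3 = 20/3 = 6.67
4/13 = 0.31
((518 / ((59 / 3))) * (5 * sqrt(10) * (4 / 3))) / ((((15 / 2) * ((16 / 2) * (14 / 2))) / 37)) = 2738 * sqrt(10) / 177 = 48.92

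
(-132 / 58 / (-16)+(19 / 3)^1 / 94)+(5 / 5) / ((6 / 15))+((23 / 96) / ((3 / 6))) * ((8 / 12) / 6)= 1626815 / 588816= 2.76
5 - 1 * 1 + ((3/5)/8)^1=163/40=4.08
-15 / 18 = -5 / 6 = -0.83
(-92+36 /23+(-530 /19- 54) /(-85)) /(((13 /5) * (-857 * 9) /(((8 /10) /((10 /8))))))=5908288 /2069162225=0.00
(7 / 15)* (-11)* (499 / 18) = -38423 / 270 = -142.31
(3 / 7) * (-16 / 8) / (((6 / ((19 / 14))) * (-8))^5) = 2476099 / 159879637499904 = 0.00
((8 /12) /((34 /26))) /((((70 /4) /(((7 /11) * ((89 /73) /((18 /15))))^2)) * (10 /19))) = 13695409 /591934662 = 0.02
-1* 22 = -22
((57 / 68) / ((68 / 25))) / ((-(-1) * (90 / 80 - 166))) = -0.00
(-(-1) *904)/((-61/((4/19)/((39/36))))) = -43392/15067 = -2.88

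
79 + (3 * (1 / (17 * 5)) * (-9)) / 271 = 1819738 / 23035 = 79.00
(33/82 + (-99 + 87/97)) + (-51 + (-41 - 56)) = -1954303/7954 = -245.70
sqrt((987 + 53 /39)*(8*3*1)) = 4*sqrt(250549) /13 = 154.01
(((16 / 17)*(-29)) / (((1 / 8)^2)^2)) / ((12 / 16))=-7602176 / 51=-149062.27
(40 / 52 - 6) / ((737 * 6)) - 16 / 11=-41842 / 28743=-1.46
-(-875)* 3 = 2625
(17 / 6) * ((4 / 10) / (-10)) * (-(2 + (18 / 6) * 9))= 3.29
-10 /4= -5 /2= -2.50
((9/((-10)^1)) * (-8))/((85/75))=108/17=6.35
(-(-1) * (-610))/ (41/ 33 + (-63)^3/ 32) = 644160/ 8250239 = 0.08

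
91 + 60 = 151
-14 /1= -14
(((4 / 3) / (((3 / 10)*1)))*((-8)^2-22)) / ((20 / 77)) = 2156 / 3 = 718.67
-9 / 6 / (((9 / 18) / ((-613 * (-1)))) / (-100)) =183900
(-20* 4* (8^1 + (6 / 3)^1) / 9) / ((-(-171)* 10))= -80 / 1539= -0.05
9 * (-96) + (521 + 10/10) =-342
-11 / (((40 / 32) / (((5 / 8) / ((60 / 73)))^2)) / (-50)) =293095 / 1152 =254.42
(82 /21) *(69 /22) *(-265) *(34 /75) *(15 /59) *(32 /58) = -27188576 /131747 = -206.37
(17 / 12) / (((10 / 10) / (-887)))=-15079 / 12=-1256.58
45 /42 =15 /14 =1.07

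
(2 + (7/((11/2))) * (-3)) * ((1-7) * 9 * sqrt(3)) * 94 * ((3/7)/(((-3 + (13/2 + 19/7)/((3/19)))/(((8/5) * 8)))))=7796736 * sqrt(3)/8525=1584.09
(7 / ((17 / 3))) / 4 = 0.31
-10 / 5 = -2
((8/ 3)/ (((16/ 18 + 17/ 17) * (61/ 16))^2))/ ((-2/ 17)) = -27648/ 63257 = -0.44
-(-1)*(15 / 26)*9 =135 / 26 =5.19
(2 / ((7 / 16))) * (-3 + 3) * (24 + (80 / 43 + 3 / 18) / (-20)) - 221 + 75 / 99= -7268 / 33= -220.24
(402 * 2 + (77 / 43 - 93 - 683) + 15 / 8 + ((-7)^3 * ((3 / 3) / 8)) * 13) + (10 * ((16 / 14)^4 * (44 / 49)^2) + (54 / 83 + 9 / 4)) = -509.05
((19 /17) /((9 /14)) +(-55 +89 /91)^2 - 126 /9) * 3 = 3682024412 /422331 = 8718.34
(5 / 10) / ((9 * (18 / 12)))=1 / 27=0.04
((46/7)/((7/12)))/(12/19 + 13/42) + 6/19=1227174/99883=12.29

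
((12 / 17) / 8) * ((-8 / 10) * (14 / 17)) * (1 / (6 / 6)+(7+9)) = -84 / 85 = -0.99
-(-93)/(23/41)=3813/23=165.78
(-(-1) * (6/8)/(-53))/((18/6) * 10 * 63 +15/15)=-3/400892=-0.00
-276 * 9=-2484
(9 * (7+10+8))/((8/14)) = 1575/4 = 393.75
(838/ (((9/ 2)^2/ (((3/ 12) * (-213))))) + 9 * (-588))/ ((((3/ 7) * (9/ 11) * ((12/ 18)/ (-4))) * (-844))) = -7791707/ 51273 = -151.97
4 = 4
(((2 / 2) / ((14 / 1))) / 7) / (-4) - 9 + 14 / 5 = -12157 / 1960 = -6.20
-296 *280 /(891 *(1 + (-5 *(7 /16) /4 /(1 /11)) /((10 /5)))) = 10608640 /228987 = 46.33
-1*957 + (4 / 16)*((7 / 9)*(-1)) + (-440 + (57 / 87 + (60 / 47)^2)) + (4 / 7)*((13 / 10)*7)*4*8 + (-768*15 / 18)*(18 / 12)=-25235660143 / 11530980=-2188.51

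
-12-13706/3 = -13742/3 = -4580.67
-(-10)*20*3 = 600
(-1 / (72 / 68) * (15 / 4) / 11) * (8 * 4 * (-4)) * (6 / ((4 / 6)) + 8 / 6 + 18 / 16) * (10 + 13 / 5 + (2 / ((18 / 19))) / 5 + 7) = 765850 / 81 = 9454.94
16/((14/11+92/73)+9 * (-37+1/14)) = -179872/3707883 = -0.05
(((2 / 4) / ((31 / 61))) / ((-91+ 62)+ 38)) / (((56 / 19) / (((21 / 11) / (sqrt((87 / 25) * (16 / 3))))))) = 5795 * sqrt(29) / 1898688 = 0.02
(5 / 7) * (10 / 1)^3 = 5000 / 7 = 714.29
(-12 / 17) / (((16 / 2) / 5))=-15 / 34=-0.44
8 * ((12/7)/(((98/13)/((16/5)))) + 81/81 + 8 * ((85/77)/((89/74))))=121833416/1678985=72.56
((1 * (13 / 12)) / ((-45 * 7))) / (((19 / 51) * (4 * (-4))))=221 / 383040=0.00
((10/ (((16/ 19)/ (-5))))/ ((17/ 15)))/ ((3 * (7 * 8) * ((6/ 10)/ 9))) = -35625/ 7616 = -4.68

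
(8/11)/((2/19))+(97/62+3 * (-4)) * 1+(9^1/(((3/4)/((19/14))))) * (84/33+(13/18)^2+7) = 10339093/64449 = 160.42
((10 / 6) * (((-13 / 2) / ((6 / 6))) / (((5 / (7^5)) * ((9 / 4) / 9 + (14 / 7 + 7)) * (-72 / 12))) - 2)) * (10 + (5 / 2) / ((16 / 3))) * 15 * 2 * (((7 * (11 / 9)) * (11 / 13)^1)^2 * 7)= 1828526481345025 / 24311664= 75211901.63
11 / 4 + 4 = 27 / 4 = 6.75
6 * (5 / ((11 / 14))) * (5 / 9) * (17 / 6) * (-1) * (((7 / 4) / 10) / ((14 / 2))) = -595 / 396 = -1.50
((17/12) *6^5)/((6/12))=22032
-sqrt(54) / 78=-sqrt(6) / 26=-0.09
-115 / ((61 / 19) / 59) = -128915 / 61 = -2113.36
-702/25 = -28.08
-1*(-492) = 492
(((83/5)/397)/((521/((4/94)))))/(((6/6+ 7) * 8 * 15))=83/23331213600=0.00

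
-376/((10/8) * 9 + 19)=-1504/121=-12.43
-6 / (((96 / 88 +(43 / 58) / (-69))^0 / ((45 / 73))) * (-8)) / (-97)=-0.00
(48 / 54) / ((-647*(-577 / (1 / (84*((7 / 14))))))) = 4 / 70557291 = 0.00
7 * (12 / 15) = 28 / 5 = 5.60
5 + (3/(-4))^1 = 17/4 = 4.25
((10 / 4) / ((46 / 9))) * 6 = 2.93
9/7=1.29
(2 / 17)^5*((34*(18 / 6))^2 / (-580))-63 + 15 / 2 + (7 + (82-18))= 22083359 / 1424770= 15.50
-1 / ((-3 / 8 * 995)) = 8 / 2985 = 0.00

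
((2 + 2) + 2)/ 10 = 3/ 5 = 0.60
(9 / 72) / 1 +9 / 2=37 / 8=4.62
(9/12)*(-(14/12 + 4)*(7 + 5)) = -93/2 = -46.50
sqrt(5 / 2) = sqrt(10) / 2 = 1.58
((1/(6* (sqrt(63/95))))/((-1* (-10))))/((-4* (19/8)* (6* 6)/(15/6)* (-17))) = sqrt(665)/2930256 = 0.00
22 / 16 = 1.38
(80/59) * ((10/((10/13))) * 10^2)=1762.71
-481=-481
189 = 189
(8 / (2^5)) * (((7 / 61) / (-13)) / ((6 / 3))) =-7 / 6344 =-0.00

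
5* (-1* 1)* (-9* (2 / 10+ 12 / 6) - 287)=1534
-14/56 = -1/4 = -0.25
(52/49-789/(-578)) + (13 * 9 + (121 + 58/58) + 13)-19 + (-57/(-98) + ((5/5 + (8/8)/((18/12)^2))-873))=-11571416/18207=-635.55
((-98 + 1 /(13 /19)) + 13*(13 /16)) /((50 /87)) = -1555821 /10400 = -149.60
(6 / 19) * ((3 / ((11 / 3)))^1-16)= -1002 / 209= -4.79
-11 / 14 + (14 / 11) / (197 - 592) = -0.79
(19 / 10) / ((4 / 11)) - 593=-23511 / 40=-587.78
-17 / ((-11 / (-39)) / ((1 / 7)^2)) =-663 / 539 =-1.23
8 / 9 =0.89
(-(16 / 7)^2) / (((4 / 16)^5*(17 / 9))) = -2359296 / 833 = -2832.29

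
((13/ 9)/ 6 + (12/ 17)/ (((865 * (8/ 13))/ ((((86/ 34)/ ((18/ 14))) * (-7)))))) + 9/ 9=8251238/ 6749595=1.22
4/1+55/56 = 279/56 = 4.98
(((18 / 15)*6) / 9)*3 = 2.40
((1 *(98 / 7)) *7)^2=9604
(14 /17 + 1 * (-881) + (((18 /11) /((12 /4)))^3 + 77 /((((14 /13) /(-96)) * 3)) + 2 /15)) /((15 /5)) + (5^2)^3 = 14569.04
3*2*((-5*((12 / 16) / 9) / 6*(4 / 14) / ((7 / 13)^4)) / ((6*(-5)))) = 28561 / 605052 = 0.05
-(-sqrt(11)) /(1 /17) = 17*sqrt(11) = 56.38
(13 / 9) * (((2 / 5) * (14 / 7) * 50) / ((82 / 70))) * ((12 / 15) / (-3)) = -14560 / 1107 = -13.15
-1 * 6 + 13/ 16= -83/ 16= -5.19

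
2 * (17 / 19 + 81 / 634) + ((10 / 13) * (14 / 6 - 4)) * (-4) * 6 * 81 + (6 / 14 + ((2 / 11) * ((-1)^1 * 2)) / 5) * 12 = 75321272141 / 30145115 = 2498.62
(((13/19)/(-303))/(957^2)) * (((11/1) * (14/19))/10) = -91/45535595985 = -0.00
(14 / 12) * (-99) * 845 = -195195 / 2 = -97597.50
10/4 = 5/2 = 2.50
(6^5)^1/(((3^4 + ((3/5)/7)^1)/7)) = 317520/473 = 671.29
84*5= 420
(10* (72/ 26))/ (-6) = -60/ 13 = -4.62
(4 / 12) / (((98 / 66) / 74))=16.61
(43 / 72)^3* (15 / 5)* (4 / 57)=79507 / 1772928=0.04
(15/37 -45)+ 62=644/37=17.41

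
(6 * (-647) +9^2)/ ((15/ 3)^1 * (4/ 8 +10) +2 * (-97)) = 7602/ 283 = 26.86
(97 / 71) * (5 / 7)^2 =2425 / 3479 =0.70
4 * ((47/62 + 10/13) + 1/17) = 43466/6851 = 6.34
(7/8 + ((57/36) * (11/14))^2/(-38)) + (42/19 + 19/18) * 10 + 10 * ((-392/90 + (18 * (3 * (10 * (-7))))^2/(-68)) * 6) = -76623787006411/6077568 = -12607639.60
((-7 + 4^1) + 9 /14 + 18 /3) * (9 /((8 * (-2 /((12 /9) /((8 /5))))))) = -1.71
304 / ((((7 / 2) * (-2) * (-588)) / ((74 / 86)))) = 2812 / 44247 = 0.06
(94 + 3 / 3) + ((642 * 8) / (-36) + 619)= 1714 / 3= 571.33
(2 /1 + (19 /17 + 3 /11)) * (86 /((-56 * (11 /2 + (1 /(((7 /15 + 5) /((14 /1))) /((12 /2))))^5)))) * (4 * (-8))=0.00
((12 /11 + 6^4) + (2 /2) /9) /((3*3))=144.13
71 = 71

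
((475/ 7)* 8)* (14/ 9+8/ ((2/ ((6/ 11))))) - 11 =1398377/ 693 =2017.86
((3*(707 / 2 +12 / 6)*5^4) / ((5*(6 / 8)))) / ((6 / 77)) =2281125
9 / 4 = 2.25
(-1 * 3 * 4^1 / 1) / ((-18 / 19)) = 12.67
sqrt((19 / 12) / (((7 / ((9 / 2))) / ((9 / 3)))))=3 * sqrt(266) / 28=1.75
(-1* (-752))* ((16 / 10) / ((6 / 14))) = 42112 / 15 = 2807.47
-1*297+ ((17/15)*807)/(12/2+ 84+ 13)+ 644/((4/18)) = 1344088/515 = 2609.88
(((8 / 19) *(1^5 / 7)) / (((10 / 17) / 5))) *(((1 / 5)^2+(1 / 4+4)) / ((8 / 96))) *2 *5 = 175032 / 665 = 263.21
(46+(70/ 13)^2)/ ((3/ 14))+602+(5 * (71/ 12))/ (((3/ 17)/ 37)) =43528655/ 6084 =7154.61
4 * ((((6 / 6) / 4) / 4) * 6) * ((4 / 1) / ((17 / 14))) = 84 / 17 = 4.94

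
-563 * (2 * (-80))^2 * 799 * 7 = -80610790400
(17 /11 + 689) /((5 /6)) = 45576 /55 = 828.65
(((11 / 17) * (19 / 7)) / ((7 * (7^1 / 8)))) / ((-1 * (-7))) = 1672 / 40817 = 0.04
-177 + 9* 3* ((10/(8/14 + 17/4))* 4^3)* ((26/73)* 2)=173447/73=2375.99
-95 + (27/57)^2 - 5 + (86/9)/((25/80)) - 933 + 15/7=-1000.05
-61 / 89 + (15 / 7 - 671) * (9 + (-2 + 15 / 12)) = -6876371 / 1246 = -5518.76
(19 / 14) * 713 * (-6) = -40641 / 7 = -5805.86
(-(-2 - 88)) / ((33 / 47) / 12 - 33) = -16920 / 6193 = -2.73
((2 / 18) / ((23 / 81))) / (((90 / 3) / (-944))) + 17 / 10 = -2441 / 230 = -10.61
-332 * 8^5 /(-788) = 2719744 /197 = 13805.81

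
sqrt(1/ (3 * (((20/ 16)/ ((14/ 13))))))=2 * sqrt(2730)/ 195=0.54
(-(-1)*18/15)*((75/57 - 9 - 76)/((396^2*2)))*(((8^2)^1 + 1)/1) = -3445/165528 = -0.02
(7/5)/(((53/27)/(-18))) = -3402/265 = -12.84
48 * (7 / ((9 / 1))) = 37.33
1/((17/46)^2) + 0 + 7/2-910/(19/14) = -7244875/10982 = -659.70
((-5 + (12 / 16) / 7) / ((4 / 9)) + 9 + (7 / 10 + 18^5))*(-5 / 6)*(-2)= 1058157347 / 336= 3149277.82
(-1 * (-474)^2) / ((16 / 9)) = -505521 / 4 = -126380.25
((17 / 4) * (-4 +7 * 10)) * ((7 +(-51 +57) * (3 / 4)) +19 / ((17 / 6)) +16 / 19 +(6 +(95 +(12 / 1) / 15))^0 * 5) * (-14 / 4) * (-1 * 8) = 3588585 / 19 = 188872.89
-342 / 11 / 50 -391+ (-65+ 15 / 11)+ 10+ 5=-440.26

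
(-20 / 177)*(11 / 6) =-110 / 531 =-0.21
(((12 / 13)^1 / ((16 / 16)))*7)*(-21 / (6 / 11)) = -3234 / 13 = -248.77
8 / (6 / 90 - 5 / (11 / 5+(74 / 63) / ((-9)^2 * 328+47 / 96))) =-3535167990 / 974829173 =-3.63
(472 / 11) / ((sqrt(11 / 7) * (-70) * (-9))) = 236 * sqrt(77) / 38115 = 0.05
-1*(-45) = 45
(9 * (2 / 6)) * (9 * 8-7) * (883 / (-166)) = -172185 / 166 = -1037.26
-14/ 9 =-1.56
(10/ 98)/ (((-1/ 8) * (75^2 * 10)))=-4/ 275625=-0.00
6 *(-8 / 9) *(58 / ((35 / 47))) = -43616 / 105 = -415.39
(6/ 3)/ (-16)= -1/ 8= -0.12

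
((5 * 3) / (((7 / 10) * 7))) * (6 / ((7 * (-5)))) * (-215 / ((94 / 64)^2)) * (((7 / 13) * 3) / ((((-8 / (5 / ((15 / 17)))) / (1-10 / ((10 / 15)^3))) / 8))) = 15679.64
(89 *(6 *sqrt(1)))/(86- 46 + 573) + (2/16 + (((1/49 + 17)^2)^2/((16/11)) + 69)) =1633104291168085/28270584104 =57766.91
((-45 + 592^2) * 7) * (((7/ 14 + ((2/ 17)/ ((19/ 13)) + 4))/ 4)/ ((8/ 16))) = 7258228747/ 1292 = 5617824.11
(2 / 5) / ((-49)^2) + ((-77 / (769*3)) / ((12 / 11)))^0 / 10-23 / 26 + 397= 12367076 / 31213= 396.22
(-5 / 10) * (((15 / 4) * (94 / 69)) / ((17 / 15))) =-3525 / 1564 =-2.25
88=88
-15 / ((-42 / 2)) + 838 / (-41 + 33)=-2913 / 28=-104.04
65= 65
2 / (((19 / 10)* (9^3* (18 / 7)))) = 70 / 124659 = 0.00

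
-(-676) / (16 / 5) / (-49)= -845 / 196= -4.31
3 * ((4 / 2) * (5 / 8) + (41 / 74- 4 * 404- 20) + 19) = -717147 / 148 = -4845.59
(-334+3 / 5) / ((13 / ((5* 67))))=-111689 / 13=-8591.46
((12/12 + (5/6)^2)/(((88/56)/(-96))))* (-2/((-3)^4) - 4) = 1113616/2673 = 416.62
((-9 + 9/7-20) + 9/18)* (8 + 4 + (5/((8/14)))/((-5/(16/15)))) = -9652/35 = -275.77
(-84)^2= 7056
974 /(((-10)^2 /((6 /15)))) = 487 /125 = 3.90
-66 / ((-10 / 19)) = 627 / 5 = 125.40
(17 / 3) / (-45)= -17 / 135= -0.13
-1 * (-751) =751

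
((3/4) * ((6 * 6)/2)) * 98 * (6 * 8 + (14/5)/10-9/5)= 61493.04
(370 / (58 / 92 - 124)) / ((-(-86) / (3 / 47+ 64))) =-5124722 / 2293835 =-2.23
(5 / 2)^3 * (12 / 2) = 375 / 4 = 93.75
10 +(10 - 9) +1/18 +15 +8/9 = 26.94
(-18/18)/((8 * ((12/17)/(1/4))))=-17/384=-0.04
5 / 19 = 0.26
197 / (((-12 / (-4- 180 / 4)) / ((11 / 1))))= 8848.58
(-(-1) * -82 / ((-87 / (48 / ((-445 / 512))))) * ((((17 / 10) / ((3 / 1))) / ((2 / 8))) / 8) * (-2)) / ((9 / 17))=97067008 / 1742175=55.72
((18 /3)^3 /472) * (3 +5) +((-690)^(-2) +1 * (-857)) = -23970206641 /28089900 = -853.34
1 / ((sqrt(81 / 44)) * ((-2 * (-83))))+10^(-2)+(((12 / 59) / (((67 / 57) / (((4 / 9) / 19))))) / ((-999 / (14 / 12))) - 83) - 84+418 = sqrt(11) / 747+297375080641 / 1184714100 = 251.01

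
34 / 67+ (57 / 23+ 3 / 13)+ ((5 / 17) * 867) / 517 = 38421827 / 10357061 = 3.71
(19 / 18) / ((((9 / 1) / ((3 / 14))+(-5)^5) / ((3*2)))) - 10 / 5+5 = 27728 / 9249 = 3.00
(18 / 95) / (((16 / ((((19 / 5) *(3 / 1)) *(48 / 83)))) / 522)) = 84564 / 2075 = 40.75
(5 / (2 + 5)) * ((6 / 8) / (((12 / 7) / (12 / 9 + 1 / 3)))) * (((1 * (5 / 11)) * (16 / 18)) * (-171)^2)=135375 / 22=6153.41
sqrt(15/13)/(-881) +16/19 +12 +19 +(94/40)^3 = 6812637/152000 - sqrt(195)/11453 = 44.82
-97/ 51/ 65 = -97/ 3315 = -0.03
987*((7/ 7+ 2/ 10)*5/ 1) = 5922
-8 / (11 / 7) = -5.09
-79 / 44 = -1.80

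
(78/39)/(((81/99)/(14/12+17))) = 1199/27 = 44.41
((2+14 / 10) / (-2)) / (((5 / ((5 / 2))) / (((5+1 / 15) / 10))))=-323 / 750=-0.43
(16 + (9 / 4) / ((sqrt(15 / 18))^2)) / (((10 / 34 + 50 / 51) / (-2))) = -29.34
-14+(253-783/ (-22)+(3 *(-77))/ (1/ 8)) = -34615/ 22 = -1573.41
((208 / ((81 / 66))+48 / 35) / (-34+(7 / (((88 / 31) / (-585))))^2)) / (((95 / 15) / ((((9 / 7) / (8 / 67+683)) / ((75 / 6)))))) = 167542245376 / 85833183740183191375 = 0.00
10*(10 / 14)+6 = 92 / 7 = 13.14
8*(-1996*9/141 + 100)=-10304/47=-219.23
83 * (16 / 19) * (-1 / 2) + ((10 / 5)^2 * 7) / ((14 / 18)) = 20 / 19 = 1.05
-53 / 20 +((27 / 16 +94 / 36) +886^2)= 565198307 / 720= 784997.65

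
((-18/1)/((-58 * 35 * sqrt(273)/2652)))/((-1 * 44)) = -153 * sqrt(273)/78155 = -0.03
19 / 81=0.23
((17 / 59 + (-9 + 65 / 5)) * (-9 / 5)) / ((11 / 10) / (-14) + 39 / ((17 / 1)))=-1083852 / 311107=-3.48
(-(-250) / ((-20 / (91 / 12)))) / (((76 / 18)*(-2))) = 6825 / 608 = 11.23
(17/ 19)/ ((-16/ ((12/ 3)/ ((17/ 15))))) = -15/ 76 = -0.20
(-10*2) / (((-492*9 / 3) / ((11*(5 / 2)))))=275 / 738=0.37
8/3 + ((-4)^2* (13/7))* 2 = 1304/21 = 62.10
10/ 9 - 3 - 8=-89/ 9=-9.89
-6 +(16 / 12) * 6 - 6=-4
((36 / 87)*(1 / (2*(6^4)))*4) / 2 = 1 / 3132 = 0.00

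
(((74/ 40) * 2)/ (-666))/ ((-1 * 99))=1/ 17820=0.00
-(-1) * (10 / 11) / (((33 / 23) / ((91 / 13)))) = 1610 / 363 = 4.44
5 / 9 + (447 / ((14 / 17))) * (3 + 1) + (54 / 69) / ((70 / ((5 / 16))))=2171.70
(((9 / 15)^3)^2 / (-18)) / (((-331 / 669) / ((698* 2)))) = 37823922 / 5171875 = 7.31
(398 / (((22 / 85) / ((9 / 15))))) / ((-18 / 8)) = -13532 / 33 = -410.06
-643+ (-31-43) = -717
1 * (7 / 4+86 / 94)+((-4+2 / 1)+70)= 13285 / 188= 70.66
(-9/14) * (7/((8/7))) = -63/16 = -3.94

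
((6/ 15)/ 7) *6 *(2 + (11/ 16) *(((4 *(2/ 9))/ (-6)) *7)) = 139/ 315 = 0.44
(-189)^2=35721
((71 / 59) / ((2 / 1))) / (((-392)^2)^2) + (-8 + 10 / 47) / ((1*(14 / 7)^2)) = -254945510998775 / 130955617673216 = -1.95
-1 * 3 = -3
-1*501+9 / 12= -2001 / 4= -500.25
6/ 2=3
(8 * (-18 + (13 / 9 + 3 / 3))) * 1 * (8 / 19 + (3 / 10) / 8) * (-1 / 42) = 697 / 513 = 1.36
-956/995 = -0.96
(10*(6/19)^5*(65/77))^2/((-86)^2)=6386739840000/67213168816786436521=0.00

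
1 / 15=0.07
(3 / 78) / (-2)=-1 / 52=-0.02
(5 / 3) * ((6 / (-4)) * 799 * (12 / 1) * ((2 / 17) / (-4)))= 705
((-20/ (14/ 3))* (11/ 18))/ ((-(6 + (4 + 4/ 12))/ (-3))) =-165/ 217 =-0.76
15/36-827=-9919/12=-826.58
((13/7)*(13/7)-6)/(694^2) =-125/23600164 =-0.00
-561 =-561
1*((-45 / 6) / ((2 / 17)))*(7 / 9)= -595 / 12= -49.58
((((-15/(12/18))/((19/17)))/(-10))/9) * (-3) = -51/76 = -0.67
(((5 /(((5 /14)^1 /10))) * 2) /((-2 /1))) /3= -140 /3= -46.67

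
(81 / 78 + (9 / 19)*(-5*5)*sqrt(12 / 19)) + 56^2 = 81563 / 26 - 450*sqrt(57) / 361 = 3127.63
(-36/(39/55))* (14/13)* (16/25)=-29568/845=-34.99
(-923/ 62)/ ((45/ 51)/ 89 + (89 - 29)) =-1396499/ 5629290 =-0.25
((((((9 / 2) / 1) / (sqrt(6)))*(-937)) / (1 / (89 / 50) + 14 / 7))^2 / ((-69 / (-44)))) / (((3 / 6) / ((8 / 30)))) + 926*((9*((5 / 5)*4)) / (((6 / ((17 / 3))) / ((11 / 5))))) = 111004655003 / 498180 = 222820.38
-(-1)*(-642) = -642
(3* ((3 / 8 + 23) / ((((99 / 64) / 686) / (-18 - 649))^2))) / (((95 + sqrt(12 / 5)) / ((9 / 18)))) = 432795160202316800 / 13398561 - 1822295411378176* sqrt(15) / 13398561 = 31774863018.66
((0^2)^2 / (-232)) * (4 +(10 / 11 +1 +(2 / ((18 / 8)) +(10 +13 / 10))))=0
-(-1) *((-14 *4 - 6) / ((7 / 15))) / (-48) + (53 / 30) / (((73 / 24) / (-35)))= -17.56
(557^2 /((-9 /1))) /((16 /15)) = -1551245 /48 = -32317.60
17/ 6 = 2.83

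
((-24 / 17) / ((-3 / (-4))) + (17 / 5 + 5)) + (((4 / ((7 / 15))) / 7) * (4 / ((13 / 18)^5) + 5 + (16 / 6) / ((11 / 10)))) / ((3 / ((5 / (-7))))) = -565036299782 / 357226564695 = -1.58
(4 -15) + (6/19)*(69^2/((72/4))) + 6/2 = 1435/19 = 75.53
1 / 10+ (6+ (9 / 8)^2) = 2357 / 320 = 7.37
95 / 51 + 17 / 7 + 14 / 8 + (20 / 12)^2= 37781 / 4284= 8.82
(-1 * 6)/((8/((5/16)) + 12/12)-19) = -15/19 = -0.79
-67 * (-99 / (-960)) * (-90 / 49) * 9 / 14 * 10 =895455 / 10976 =81.58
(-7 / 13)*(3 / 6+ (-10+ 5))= 63 / 26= 2.42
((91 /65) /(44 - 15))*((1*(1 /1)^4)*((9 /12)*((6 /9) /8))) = 7 /2320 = 0.00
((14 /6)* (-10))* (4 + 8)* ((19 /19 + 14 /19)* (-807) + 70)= 7084280 /19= 372856.84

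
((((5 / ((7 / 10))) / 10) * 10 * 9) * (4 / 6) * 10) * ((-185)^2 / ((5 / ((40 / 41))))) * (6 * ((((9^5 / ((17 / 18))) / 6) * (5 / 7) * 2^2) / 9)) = 1940113944000000 / 34153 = 56806545369.37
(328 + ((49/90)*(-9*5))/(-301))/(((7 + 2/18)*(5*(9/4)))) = 5643/1376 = 4.10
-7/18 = -0.39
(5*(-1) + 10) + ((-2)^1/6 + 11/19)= 299/57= 5.25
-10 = -10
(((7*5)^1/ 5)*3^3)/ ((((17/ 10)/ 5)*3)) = 185.29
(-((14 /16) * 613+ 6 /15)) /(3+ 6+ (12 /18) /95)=-71991 /1208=-59.60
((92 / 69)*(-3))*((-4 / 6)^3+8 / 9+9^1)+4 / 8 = -2045 / 54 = -37.87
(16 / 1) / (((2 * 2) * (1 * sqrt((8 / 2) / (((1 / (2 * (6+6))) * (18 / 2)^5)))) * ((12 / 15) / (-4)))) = -405 * sqrt(6) / 2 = -496.02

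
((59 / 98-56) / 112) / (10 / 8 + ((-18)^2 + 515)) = -5429 / 9222584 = -0.00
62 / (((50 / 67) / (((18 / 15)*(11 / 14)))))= 68541 / 875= 78.33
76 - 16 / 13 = 972 / 13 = 74.77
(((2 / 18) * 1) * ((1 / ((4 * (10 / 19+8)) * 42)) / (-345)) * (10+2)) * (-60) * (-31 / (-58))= 589 / 6807402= 0.00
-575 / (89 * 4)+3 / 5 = -1807 / 1780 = -1.02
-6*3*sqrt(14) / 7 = -18*sqrt(14) / 7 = -9.62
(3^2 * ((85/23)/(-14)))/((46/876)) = -45.24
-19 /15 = -1.27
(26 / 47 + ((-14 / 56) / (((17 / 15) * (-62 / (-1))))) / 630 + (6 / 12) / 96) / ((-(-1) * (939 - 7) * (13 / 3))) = 18588683 / 134445339392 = 0.00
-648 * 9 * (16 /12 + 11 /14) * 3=-259524 /7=-37074.86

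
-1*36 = -36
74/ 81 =0.91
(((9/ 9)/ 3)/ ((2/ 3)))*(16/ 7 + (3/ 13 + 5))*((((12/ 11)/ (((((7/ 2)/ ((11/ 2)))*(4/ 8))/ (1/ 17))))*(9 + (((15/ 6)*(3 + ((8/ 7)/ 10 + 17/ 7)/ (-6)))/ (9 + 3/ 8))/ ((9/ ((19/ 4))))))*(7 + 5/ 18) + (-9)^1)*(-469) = -61099221158/ 7309575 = -8358.79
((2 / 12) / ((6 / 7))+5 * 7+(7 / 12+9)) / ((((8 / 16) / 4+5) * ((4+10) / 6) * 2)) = 1612 / 861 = 1.87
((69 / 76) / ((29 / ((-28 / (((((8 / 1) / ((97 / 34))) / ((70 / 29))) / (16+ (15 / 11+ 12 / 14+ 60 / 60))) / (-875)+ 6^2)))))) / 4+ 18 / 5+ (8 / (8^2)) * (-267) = -29.78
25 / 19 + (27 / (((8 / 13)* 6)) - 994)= -299553 / 304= -985.37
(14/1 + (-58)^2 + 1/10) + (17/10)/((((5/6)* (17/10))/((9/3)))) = 33817/10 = 3381.70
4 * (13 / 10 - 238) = -4734 / 5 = -946.80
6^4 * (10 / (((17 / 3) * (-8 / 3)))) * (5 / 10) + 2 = -7256 / 17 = -426.82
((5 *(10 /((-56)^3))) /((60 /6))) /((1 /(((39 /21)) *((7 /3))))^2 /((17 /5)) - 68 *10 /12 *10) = 8619 /171540479488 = 0.00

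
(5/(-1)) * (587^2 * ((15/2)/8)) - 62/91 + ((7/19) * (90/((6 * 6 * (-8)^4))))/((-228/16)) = -325999900625393/201836544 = -1615167.87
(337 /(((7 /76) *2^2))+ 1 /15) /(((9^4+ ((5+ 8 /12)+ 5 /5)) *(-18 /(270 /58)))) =-144078 /3999709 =-0.04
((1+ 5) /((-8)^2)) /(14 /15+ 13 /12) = 45 /968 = 0.05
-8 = -8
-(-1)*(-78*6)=-468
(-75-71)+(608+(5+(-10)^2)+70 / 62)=17612 / 31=568.13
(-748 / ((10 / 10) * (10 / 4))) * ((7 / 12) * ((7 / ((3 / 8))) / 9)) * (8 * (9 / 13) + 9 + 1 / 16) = -27828031 / 5265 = -5285.48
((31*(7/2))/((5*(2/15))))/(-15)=-217/20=-10.85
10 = 10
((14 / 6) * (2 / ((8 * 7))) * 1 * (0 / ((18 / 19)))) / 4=0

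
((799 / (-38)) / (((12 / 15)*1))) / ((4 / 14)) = -27965 / 304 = -91.99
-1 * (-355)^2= -126025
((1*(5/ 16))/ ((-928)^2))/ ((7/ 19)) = 95/ 96452608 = 0.00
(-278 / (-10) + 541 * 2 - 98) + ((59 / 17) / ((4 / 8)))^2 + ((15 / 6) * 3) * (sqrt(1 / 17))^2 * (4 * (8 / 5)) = 1535751 / 1445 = 1062.80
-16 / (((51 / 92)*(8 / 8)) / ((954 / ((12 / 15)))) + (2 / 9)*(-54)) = 585120 / 438823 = 1.33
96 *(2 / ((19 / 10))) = 1920 / 19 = 101.05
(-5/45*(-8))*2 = 16/9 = 1.78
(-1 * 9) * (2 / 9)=-2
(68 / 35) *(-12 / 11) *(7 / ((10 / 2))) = -816 / 275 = -2.97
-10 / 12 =-5 / 6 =-0.83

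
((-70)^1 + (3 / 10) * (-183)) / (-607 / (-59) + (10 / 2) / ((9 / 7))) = -663219 / 75280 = -8.81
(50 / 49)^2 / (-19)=-2500 / 45619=-0.05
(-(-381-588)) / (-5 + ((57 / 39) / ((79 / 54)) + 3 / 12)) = -209508 / 811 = -258.33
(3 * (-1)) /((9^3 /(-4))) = 4 /243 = 0.02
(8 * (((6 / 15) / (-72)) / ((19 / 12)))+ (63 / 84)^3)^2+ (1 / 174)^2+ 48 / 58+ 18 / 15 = 610716995369 / 279798681600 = 2.18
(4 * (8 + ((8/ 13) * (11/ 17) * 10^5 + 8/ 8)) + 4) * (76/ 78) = 445978640/ 2873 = 155230.99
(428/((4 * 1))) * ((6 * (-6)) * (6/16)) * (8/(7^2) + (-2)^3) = 554688/49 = 11320.16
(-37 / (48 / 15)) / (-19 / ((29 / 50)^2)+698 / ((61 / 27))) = -9490685 / 207231776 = -0.05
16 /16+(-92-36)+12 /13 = -1639 /13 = -126.08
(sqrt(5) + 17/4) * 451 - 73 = 451 * sqrt(5) + 7375/4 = 2852.22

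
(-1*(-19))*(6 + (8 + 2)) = 304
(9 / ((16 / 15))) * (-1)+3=-87 / 16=-5.44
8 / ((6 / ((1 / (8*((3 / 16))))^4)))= 64 / 243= 0.26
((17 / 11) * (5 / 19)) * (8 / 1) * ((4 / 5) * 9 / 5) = 4896 / 1045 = 4.69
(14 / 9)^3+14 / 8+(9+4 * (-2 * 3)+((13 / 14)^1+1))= -154261 / 20412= -7.56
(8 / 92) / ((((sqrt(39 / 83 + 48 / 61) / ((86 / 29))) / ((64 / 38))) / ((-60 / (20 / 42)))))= -33024 * sqrt(3579541) / 1279973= -48.81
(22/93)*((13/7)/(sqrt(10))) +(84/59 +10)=143*sqrt(10)/3255 +674/59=11.56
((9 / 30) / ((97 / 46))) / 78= 23 / 12610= 0.00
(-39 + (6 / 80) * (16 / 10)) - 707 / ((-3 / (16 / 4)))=67784 / 75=903.79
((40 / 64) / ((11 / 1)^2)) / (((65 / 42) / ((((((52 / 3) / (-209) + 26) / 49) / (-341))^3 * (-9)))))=82519531250 / 736169068309060293523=0.00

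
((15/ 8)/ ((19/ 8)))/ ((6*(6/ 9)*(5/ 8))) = 6/ 19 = 0.32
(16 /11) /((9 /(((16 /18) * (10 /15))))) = 256 /2673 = 0.10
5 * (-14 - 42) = -280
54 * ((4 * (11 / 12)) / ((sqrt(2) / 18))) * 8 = 14256 * sqrt(2) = 20161.03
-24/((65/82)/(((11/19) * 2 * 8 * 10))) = -692736/247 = -2804.60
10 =10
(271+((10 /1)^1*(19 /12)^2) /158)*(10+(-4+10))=3084701 /711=4338.54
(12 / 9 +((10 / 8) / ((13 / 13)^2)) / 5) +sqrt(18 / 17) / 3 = sqrt(34) / 17 +19 / 12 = 1.93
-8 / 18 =-4 / 9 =-0.44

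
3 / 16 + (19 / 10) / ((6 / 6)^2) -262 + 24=-18873 / 80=-235.91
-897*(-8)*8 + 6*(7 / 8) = 57413.25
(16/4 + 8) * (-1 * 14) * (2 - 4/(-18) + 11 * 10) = -56560/3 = -18853.33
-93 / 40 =-2.32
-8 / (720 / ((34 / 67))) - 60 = -60.01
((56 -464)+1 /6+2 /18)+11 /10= -18298 /45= -406.62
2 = 2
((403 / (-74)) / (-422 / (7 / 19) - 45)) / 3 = 217 / 142302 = 0.00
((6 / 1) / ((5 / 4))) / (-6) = -4 / 5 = -0.80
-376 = -376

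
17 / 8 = 2.12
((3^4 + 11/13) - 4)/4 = 253/13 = 19.46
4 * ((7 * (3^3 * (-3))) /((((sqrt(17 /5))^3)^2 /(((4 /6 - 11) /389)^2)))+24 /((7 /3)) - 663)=-13587322674648 /5204080511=-2610.90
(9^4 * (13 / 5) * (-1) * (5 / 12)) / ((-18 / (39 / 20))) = 123201 / 160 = 770.01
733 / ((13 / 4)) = 2932 / 13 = 225.54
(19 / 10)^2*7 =2527 / 100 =25.27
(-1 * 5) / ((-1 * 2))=2.50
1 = 1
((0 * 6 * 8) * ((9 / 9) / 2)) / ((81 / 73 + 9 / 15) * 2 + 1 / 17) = 0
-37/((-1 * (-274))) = -37/274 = -0.14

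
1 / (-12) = -1 / 12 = -0.08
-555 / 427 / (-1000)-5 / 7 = -60889 / 85400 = -0.71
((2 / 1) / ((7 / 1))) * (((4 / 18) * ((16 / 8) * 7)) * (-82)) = -656 / 9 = -72.89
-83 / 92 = -0.90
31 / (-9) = -31 / 9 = -3.44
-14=-14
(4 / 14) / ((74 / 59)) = 59 / 259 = 0.23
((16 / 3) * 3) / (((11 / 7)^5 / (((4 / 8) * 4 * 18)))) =9680832 / 161051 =60.11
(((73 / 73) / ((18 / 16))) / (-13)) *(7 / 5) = -56 / 585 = -0.10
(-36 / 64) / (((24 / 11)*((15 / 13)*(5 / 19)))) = -0.85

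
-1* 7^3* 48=-16464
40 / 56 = 5 / 7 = 0.71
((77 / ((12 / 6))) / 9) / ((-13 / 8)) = -308 / 117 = -2.63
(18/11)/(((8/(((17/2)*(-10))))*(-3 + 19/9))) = 6885/352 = 19.56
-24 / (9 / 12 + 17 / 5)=-480 / 83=-5.78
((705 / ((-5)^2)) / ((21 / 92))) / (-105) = -4324 / 3675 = -1.18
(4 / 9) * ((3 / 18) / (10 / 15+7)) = 2 / 207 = 0.01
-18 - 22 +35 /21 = -115 /3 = -38.33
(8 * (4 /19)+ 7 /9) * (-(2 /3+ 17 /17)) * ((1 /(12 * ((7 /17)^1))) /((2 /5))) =-178925 /86184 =-2.08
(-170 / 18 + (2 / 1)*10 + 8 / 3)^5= 23863536599 / 59049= 404131.09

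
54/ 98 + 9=468/ 49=9.55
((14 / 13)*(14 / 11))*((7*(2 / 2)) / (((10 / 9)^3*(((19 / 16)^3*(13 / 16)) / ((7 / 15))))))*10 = 38236520448 / 1593860125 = 23.99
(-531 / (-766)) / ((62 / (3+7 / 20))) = 35577 / 949840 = 0.04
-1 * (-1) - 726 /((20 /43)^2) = -670987 /200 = -3354.94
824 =824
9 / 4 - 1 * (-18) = 20.25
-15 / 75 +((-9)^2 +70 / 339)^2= 3789114284 / 574605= 6594.29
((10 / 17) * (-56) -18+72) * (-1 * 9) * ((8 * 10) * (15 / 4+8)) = -3028680 / 17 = -178157.65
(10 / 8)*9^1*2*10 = 225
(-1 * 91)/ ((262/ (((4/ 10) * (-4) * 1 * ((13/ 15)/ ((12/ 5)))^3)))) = 199927/ 7639920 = 0.03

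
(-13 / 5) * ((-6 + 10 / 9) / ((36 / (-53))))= -7579 / 405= -18.71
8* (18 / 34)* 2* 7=1008 / 17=59.29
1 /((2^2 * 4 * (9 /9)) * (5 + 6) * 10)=1 /1760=0.00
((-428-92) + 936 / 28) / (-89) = 3406 / 623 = 5.47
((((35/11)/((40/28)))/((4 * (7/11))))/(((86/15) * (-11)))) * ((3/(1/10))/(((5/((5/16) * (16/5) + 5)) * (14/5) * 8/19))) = -12825/30272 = -0.42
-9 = -9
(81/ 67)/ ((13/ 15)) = 1215/ 871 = 1.39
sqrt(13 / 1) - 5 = -5+ sqrt(13) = -1.39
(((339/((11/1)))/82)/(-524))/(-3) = 113/472648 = 0.00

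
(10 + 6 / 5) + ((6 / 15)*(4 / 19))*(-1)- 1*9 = 201 / 95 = 2.12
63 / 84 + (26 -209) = -729 / 4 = -182.25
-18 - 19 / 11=-19.73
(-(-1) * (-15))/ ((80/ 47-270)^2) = -6627/ 31802420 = -0.00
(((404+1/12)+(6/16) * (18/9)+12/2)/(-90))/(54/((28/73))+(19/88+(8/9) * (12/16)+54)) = -75922/3254355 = -0.02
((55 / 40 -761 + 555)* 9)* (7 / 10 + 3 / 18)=-63843 / 40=-1596.08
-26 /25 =-1.04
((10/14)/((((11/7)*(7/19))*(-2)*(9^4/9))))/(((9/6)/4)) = -380/168399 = -0.00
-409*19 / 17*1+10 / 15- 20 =-24299 / 51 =-476.45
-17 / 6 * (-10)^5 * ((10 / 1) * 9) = 25500000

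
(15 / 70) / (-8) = -3 / 112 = -0.03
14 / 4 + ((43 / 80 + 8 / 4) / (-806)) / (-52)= 11735563 / 3352960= 3.50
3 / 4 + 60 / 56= 51 / 28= 1.82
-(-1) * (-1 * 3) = -3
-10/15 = -0.67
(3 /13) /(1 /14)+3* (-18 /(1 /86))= -60330 /13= -4640.77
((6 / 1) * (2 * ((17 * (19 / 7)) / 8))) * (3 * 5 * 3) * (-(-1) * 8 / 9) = 19380 / 7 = 2768.57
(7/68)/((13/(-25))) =-175/884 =-0.20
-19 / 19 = -1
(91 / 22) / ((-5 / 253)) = -2093 / 10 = -209.30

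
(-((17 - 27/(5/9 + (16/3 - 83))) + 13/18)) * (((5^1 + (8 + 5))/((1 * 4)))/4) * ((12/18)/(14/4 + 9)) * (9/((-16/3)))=1.83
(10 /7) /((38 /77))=55 /19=2.89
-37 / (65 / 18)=-666 / 65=-10.25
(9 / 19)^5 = 59049 / 2476099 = 0.02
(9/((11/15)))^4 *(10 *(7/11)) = 23250543750/161051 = 144367.58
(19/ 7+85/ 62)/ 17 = 1773/ 7378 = 0.24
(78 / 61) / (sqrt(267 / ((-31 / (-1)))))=26*sqrt(8277) / 5429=0.44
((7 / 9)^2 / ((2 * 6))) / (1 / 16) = 196 / 243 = 0.81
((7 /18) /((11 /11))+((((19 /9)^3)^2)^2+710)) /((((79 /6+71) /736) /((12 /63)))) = 2842667194601213824 /199677682292067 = 14236.28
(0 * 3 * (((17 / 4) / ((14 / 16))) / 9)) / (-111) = 0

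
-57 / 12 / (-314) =19 / 1256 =0.02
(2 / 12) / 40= 1 / 240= 0.00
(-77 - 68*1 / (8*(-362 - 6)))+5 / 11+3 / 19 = -11746687 / 153824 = -76.36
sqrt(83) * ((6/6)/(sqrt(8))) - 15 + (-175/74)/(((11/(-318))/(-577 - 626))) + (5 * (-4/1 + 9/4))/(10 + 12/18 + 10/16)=-9073051650/110297 + sqrt(166)/4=-82256.96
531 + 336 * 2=1203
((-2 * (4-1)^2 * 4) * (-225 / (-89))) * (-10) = 162000 / 89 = 1820.22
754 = 754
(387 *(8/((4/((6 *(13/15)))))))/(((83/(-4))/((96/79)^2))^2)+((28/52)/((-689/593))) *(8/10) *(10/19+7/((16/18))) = 7885837737086903021/456647122222956470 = 17.27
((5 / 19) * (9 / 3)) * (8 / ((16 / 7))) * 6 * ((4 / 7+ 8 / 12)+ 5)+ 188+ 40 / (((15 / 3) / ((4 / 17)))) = 94737 / 323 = 293.30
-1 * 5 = -5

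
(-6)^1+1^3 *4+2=0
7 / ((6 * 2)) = 7 / 12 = 0.58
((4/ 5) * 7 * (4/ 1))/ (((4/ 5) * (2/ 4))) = 56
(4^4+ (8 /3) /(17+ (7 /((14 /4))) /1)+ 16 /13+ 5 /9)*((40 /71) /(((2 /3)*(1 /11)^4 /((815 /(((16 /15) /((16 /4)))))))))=171042518024125 /17537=9753237043.06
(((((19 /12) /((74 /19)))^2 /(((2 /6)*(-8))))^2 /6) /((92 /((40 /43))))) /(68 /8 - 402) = -84917815205 /5162399507548864512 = -0.00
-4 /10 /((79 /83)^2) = -13778 /31205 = -0.44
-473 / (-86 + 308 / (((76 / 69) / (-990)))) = 8987 / 5261504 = 0.00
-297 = -297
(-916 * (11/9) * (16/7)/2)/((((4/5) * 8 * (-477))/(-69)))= -28.92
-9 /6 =-3 /2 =-1.50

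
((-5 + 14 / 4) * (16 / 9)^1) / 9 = -8 / 27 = -0.30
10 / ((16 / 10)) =25 / 4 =6.25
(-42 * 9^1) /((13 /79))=-29862 /13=-2297.08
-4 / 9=-0.44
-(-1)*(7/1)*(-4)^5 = -7168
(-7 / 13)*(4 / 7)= -4 / 13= -0.31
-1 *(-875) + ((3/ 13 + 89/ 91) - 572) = 27683/ 91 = 304.21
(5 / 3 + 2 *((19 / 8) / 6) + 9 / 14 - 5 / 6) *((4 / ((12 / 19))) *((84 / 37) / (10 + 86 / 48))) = 28956 / 10471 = 2.77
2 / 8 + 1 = 5 / 4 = 1.25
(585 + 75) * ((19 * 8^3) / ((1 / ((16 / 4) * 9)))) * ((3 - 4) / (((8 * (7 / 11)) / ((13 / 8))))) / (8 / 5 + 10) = -1291118400 / 203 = -6360189.16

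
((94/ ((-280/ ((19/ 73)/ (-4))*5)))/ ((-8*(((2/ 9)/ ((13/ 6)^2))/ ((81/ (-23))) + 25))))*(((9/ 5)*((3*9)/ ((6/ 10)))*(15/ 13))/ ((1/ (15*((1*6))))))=-2056499523/ 11186108864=-0.18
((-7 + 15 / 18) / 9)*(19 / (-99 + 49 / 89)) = 62567 / 473148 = 0.13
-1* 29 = -29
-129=-129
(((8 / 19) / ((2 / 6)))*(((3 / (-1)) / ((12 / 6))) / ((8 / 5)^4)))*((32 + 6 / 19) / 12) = -575625 / 739328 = -0.78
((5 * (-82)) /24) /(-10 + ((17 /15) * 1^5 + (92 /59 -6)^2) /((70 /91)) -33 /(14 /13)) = 124880875 /98935016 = 1.26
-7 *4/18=-14/9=-1.56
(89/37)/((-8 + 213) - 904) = -89/25863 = -0.00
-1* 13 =-13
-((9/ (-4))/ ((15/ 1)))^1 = 3/ 20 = 0.15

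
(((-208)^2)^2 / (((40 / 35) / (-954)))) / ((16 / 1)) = -97653943296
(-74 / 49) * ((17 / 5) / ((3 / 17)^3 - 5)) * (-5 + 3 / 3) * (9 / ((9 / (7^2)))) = -12361108 / 61345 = -201.50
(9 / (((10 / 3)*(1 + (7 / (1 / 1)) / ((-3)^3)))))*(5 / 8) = 729 / 320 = 2.28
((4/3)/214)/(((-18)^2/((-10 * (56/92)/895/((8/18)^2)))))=-7/10572456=-0.00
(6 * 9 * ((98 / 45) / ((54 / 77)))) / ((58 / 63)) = 26411 / 145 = 182.14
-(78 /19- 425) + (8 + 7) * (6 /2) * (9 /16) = 135647 /304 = 446.21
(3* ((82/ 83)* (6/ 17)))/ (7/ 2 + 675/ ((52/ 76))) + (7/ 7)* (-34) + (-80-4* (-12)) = -2397117990/ 36320551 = -66.00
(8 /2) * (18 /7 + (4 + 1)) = 212 /7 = 30.29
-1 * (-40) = 40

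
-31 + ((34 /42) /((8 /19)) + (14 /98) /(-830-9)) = -4098539 /140952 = -29.08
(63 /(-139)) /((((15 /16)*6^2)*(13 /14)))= -392 /27105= -0.01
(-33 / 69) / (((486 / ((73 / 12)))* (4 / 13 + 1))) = -10439 / 2280312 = -0.00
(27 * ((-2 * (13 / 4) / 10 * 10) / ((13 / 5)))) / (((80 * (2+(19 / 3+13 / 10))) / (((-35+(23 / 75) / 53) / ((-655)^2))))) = 1877877 / 262855037000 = 0.00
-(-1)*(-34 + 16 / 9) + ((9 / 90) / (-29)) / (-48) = -1345597 / 41760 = -32.22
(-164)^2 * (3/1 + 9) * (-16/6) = -860672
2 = 2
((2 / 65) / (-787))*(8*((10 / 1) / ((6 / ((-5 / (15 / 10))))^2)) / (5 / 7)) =-0.00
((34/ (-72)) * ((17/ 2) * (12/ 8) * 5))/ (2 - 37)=289/ 336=0.86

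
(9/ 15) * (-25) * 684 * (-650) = 6669000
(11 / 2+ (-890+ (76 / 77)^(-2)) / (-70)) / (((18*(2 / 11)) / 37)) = 2994897697 / 14555520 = 205.76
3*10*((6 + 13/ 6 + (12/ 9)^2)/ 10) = 179/ 6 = 29.83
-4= -4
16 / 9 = 1.78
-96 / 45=-32 / 15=-2.13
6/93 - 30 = -928/31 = -29.94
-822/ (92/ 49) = -20139/ 46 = -437.80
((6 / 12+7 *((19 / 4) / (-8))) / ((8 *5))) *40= -117 / 32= -3.66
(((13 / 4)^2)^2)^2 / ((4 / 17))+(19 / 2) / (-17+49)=13867500081 / 262144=52900.31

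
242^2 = 58564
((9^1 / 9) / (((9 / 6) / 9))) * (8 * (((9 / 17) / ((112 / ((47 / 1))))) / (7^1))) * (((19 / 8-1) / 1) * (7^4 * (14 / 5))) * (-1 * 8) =-112657.34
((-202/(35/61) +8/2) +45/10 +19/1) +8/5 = -22607/70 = -322.96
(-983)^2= 966289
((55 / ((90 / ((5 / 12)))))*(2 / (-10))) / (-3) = 11 / 648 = 0.02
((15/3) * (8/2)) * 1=20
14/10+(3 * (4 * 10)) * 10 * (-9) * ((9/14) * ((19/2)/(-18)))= 3665.69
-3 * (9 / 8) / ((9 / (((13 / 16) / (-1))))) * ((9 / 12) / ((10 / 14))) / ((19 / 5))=819 / 9728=0.08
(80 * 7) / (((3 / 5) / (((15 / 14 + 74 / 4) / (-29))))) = -54800 / 87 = -629.89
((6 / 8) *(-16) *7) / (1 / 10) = -840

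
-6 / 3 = -2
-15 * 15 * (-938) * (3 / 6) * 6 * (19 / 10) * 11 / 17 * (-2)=-1556804.12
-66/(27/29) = -638/9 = -70.89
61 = 61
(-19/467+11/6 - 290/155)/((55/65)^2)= -1149707/10510302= -0.11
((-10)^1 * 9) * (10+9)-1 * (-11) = -1699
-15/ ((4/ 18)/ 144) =-9720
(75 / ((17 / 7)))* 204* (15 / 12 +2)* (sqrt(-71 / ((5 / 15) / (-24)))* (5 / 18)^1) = 34125* sqrt(142) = 406646.31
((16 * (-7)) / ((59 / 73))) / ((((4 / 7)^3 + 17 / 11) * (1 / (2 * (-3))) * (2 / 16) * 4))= 370176576 / 385565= 960.09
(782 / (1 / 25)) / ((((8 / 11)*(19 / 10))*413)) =537625 / 15694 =34.26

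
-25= -25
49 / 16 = 3.06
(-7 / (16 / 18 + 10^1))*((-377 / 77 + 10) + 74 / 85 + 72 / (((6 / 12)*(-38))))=-2445453 / 1740970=-1.40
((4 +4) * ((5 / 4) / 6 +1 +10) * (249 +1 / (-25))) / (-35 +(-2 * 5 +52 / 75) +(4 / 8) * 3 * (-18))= -418564 / 1337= -313.06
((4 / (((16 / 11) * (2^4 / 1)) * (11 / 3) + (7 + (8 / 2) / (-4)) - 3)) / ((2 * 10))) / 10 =3 / 13250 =0.00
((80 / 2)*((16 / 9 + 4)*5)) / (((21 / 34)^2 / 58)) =697299200 / 3969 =175686.37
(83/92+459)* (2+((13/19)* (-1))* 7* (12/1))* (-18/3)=153074.81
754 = 754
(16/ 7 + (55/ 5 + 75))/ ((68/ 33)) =10197/ 238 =42.84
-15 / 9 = -5 / 3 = -1.67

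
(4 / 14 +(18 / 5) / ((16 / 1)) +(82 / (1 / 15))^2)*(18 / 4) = 3812509287 / 560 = 6808052.30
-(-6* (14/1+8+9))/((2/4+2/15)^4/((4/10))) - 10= 58960790/130321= 452.43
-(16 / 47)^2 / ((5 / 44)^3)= -21807104 / 276125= -78.98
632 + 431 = 1063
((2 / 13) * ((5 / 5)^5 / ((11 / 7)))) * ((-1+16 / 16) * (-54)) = 0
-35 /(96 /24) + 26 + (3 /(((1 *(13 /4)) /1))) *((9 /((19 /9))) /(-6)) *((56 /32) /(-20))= 170997 /9880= 17.31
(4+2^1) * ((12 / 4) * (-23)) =-414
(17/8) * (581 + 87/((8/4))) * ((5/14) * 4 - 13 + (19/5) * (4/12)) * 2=-11487053/420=-27350.13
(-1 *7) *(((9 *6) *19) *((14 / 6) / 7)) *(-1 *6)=14364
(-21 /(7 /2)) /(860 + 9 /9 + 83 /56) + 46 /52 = 1102141 /1255774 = 0.88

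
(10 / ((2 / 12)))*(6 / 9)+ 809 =849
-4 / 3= -1.33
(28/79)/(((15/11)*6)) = 154/3555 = 0.04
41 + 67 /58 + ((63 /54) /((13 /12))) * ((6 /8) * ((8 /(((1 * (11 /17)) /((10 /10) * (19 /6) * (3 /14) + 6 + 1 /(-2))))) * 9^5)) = 30217730601 /8294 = 3643324.16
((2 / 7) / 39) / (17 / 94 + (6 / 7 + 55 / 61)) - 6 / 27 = -221086 / 1012089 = -0.22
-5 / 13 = -0.38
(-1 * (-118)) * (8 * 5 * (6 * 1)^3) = 1019520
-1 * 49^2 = -2401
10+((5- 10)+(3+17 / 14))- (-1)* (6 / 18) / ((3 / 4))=1217 / 126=9.66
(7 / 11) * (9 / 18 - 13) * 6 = -525 / 11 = -47.73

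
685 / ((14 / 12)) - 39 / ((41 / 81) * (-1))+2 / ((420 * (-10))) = 57186859 / 86100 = 664.19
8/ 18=0.44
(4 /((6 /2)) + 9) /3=31 /9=3.44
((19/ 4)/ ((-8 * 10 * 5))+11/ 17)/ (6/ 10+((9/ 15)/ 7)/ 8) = 40313/ 38760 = 1.04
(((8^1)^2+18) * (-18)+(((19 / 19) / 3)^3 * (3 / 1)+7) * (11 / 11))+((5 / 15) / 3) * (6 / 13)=-171854 / 117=-1468.84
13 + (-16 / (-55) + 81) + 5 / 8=41763 / 440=94.92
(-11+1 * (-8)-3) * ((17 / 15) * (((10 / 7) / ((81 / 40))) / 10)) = -2992 / 1701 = -1.76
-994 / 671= -1.48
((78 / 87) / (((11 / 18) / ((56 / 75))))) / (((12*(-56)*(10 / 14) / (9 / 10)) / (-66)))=2457 / 18125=0.14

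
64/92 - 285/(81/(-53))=116237/621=187.18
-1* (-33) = 33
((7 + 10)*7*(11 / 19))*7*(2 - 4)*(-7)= 128282 / 19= 6751.68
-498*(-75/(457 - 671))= -18675/107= -174.53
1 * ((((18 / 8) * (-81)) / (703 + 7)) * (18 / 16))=-6561 / 22720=-0.29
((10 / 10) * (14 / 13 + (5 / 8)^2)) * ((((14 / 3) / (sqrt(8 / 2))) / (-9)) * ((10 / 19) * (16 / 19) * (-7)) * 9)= 10.62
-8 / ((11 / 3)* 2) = -1.09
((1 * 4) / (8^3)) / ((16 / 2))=1 / 1024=0.00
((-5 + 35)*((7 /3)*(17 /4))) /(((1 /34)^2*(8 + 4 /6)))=515865 /13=39681.92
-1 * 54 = -54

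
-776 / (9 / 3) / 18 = -388 / 27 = -14.37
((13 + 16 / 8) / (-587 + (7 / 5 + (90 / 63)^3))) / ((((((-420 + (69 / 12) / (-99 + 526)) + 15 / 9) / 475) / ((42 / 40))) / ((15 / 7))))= 140877174375 / 2141979144184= 0.07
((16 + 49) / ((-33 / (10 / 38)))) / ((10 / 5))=-325 / 1254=-0.26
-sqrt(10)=-3.16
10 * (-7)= -70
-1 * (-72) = 72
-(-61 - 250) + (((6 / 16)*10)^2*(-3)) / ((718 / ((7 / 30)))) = 7145221 / 22976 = 310.99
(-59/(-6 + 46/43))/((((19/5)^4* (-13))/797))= -1263743125/359164676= -3.52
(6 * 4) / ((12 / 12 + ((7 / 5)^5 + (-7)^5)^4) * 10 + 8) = 228881835937500 / 7599847909036805862992006974501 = 0.00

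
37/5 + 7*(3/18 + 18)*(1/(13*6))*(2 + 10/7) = 2533/195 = 12.99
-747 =-747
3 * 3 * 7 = 63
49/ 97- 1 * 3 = -242/ 97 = -2.49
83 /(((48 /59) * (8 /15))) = 24485 /128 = 191.29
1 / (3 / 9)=3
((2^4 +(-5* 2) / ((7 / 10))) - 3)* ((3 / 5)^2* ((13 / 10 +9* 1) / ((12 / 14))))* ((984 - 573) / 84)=-380997 / 14000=-27.21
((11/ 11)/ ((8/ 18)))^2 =81/ 16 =5.06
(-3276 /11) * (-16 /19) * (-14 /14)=-250.79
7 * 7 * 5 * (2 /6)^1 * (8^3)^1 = 125440 /3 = 41813.33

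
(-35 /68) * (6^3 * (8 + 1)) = -17010 /17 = -1000.59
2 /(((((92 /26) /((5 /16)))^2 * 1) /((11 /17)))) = 46475 /4604416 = 0.01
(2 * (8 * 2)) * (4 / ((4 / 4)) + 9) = 416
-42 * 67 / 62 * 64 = -90048 / 31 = -2904.77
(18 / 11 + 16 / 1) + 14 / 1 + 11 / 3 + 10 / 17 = 20135 / 561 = 35.89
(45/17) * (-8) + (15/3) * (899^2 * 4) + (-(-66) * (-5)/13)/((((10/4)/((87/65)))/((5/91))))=4225964149192/261443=16163998.08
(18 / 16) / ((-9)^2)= 1 / 72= 0.01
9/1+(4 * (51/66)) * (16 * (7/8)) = 575/11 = 52.27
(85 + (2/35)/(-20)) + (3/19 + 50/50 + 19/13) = 7574453/86450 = 87.62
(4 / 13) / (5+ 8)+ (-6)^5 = -1314140 / 169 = -7775.98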